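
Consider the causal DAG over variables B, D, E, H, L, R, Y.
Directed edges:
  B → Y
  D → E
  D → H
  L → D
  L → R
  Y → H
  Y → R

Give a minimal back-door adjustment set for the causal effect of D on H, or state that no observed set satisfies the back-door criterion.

desc(D)\{D}={E,H}; candidates ⊆ {B,L,R,Y}.
∅: D⊥H given ∅ in G with D→· removed — back-door holds.

D→H: minimal back-door set ∅.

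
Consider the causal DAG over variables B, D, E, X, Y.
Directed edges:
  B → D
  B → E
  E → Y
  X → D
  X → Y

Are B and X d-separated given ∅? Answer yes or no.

Yes — B ⊥ X | ∅.

Bayes-Ball from B | ∅ reaches {D,E,Y}.
X ∉ reach(B|∅) ⇒ B ⊥ X | ∅.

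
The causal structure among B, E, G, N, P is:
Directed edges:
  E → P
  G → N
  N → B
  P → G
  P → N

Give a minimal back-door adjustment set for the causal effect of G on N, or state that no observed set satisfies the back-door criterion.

desc(G)\{G}={B,N}; candidates ⊆ {E,P}.
size 0: {}; under {} G still reaches {B,E,N,P} ∋ N.
{P}: G⊥N given {P} in G with G→· removed — back-door holds.

G→N: minimal back-door set {P}.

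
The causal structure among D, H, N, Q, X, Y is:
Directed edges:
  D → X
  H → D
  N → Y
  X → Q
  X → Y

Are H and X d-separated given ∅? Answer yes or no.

Bayes-Ball from H | ∅ reaches {D,Q,X,Y}.
X ∈ reach(H|∅) ⇒ H ⊥̸ X | ∅.

No — H and X are d-connected given ∅.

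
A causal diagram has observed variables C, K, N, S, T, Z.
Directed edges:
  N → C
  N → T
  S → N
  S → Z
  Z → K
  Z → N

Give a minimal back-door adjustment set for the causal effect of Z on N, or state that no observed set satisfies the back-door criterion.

Z→N: minimal back-door set {S}.

desc(Z)\{Z}={C,K,N,T}; candidates ⊆ {S}.
size 0: {}; under {} Z still reaches {C,N,S,T} ∋ N.
{S}: Z⊥N given {S} in G with Z→· removed — back-door holds.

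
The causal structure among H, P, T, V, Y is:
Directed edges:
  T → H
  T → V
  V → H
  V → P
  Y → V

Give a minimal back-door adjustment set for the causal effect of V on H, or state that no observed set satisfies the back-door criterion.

V→H: minimal back-door set {T}.

desc(V)\{V}={H,P}; candidates ⊆ {T,Y}.
size 0: {}; under {} V still reaches {H,T,Y} ∋ H.
{T}: V⊥H given {T} in G with V→· removed — back-door holds.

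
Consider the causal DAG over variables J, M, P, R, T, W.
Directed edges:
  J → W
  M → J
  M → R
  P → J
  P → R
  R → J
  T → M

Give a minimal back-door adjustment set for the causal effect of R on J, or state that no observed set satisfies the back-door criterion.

R→J: minimal back-door set {M, P}.

desc(R)\{R}={J,W}; candidates ⊆ {M,P,T}.
size 0: {}; under {} R still reaches {J,M,P,T,W} ∋ J.
size 1: {M}, {P}, {T}; under {M} R still reaches {J,P,W} ∋ J.
{M,P}: R⊥J given {M,P} in G with R→· removed — back-door holds.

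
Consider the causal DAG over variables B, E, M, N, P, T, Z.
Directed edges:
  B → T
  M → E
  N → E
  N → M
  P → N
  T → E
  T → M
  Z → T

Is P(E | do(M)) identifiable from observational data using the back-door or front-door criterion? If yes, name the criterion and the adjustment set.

P(E|do(M)): backdoor, adjust for {N, T}.

desc(M)\{M}={E}; candidates ⊆ {B,N,P,T,Z}.
size 0: {}; under {} M still reaches {B,E,N,P,T,Z} ∋ E.
size 1: {B}, {N}, {P} …(+2); under {B} M still reaches {E,N,P,T,Z} ∋ E.
{N,T}: M⊥E given {N,T} in G with M→· removed — back-door holds.
P(E|do(M)) = Σ_{N,T} P(E|M,N,T)·P(N,T).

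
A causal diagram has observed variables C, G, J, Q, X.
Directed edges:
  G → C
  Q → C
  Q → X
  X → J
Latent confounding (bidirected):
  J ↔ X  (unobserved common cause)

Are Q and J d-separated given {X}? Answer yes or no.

Bayes-Ball from Q | {X} reaches {C,J}.
J ∈ reach(Q|{X}) ⇒ Q ⊥̸ J | {X}.

No — Q and J are d-connected given {X}.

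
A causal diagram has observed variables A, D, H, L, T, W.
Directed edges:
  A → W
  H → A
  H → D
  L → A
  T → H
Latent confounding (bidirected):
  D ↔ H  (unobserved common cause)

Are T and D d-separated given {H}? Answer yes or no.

No — T and D are d-connected given {H}.

Bayes-Ball from T | {H} reaches {D}.
D ∈ reach(T|{H}) ⇒ T ⊥̸ D | {H}.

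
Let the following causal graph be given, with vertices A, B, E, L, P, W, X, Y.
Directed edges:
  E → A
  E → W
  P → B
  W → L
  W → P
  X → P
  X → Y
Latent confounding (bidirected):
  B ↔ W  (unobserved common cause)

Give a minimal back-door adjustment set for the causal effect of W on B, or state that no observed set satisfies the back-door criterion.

W→B: no observed back-door set.

desc(W)\{W}={B,L,P}; candidates ⊆ {A,E,X,Y}.
W↔B: latent back-door arc(s) into W.
size 0: {}; under {} W still reaches {A,B,E} ∋ B.
size 1: {A}, {E}, {X} …(+1); under {A} W still reaches {B,E} ∋ B.
size 2: {A,E}, {A,X}, {A,Y} …(+3); under {A,E} W still reaches {B} ∋ B.
W↔B cannot be blocked by any observed set — no back-door set.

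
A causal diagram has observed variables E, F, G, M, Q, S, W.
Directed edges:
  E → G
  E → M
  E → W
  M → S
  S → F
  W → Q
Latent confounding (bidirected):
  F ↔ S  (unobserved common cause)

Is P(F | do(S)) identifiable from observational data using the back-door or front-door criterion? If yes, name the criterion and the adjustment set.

P(F|do(S)): not identifiable (no BD/FD set).

desc(S)\{S}={F}; candidates ⊆ {E,G,M,Q,W}.
S↔F: latent back-door arc(s) into S.
size 0: {}; under {} S still reaches {E,F,G,M,Q,W} ∋ F.
size 1: {E}, {G}, {M} …(+2); under {E} S still reaches {F,M} ∋ F.
size 2: {E,G}, {E,M}, {E,Q} …(+7); under {E,G} S still reaches {F,M} ∋ F.
S↔F cannot be blocked by any observed set — no back-door set.
No mediator lies on a directed S→…→F path.
Neither criterion identifies P(F|do(S)) in this graph.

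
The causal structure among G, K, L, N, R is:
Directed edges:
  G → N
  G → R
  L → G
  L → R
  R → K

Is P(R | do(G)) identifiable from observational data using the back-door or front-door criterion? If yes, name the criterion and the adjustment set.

P(R|do(G)): backdoor, adjust for {L}.

desc(G)\{G}={K,N,R}; candidates ⊆ {L}.
size 0: {}; under {} G still reaches {K,L,R} ∋ R.
{L}: G⊥R given {L} in G with G→· removed — back-door holds.
P(R|do(G)) = Σ_{L} P(R|G,L)·P(L).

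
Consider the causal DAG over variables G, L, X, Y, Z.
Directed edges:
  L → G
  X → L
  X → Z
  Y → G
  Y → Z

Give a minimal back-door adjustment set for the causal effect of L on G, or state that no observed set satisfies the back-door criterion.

L→G: minimal back-door set ∅.

desc(L)\{L}={G}; candidates ⊆ {X,Y,Z}.
∅: L⊥G given ∅ in G with L→· removed — back-door holds.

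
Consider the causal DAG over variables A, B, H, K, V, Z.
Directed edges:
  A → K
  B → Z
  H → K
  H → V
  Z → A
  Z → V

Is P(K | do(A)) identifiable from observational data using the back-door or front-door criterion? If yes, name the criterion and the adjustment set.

P(K|do(A)): backdoor, adjust for ∅.

desc(A)\{A}={K}; candidates ⊆ {B,H,V,Z}.
∅: A⊥K given ∅ in G with A→· removed — back-door holds.
P(K|do(A)) = P(K|A) — no adjustment needed.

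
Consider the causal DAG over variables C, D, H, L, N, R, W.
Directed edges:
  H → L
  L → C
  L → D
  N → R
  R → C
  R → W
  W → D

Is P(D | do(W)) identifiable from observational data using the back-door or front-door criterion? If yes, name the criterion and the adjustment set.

desc(W)\{W}={D}; candidates ⊆ {C,H,L,N,R}.
∅: W⊥D given ∅ in G with W→· removed — back-door holds.
P(D|do(W)) = P(D|W) — no adjustment needed.

P(D|do(W)): backdoor, adjust for ∅.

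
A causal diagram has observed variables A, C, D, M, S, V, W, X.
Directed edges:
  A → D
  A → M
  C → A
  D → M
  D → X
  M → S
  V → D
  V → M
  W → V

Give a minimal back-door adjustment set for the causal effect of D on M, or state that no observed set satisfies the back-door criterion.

desc(D)\{D}={M,S,X}; candidates ⊆ {A,C,V,W}.
size 0: {}; under {} D still reaches {A,C,M,S,V,W} ∋ M.
size 1: {A}, {C}, {V} …(+1); under {A} D still reaches {M,S,V,W} ∋ M.
{A,V}: D⊥M given {A,V} in G with D→· removed — back-door holds.

D→M: minimal back-door set {A, V}.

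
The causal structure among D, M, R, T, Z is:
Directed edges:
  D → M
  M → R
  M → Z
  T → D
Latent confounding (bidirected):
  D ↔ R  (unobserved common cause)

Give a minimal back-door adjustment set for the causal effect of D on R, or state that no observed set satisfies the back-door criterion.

desc(D)\{D}={M,R,Z}; candidates ⊆ {T}.
D↔R: latent back-door arc(s) into D.
size 0: {}; under {} D still reaches {R,T} ∋ R.
size 1: {T}; under {T} D still reaches {R} ∋ R.
D↔R cannot be blocked by any observed set — no back-door set.

D→R: no observed back-door set.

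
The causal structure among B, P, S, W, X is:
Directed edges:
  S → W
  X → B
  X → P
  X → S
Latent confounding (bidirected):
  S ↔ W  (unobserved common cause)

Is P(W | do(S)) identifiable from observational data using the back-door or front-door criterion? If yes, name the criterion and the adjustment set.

desc(S)\{S}={W}; candidates ⊆ {B,P,X}.
S↔W: latent back-door arc(s) into S.
size 0: {}; under {} S still reaches {B,P,W,X} ∋ W.
size 1: {B}, {P}, {X}; under {B} S still reaches {P,W,X} ∋ W.
size 2: {B,P}, {B,X}, {P,X}; under {B,P} S still reaches {W,X} ∋ W.
S↔W cannot be blocked by any observed set — no back-door set.
No mediator lies on a directed S→…→W path.
Neither criterion identifies P(W|do(S)) in this graph.

P(W|do(S)): not identifiable (no BD/FD set).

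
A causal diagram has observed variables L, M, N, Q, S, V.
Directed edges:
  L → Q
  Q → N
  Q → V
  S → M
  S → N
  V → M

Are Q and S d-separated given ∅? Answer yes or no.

Yes — Q ⊥ S | ∅.

Bayes-Ball from Q | ∅ reaches {L,M,N,V}.
S ∉ reach(Q|∅) ⇒ Q ⊥ S | ∅.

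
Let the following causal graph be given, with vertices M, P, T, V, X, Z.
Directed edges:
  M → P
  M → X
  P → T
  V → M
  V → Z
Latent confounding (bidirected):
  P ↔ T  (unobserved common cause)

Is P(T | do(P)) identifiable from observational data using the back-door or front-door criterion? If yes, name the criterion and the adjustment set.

desc(P)\{P}={T}; candidates ⊆ {M,V,X,Z}.
P↔T: latent back-door arc(s) into P.
size 0: {}; under {} P still reaches {M,T,V,X,Z} ∋ T.
size 1: {M}, {V}, {X} …(+1); under {M} P still reaches {T} ∋ T.
size 2: {M,V}, {M,X}, {M,Z} …(+3); under {M,V} P still reaches {T} ∋ T.
P↔T cannot be blocked by any observed set — no back-door set.
No mediator lies on a directed P→…→T path.
Neither criterion identifies P(T|do(P)) in this graph.

P(T|do(P)): not identifiable (no BD/FD set).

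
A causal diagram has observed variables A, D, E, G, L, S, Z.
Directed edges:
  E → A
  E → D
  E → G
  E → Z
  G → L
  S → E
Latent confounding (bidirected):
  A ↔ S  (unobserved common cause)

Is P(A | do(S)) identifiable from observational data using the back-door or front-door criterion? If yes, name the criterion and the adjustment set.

desc(S)\{S}={A,D,E,G,L,Z}; candidates ⊆ {—}.
S↔A: latent back-door arc(s) into S.
size 0: {}; under {} S still reaches {A} ∋ A.
S↔A cannot be blocked by any observed set — no back-door set.
{E}: (i) intercepts every directed S→A path; (ii) no back-door S→{E}; (iii) {S} blocks every back-door {E}→A. Front-door holds.
P(A|do(S)) = Σ_{E} P(E|S) Σ_{S'} P(A|E,S')P(S').

P(A|do(S)): frontdoor, adjust for {E}.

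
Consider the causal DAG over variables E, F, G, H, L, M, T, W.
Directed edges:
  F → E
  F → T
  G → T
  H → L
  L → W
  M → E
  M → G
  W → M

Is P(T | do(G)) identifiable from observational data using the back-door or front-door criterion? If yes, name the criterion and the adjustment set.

P(T|do(G)): backdoor, adjust for ∅.

desc(G)\{G}={T}; candidates ⊆ {E,F,H,L,M,W}.
∅: G⊥T given ∅ in G with G→· removed — back-door holds.
P(T|do(G)) = P(T|G) — no adjustment needed.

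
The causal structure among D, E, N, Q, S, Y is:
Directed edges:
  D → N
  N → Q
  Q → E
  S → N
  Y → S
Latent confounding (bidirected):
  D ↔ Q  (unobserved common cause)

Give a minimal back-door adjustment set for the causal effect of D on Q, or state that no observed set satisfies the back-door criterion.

desc(D)\{D}={E,N,Q}; candidates ⊆ {S,Y}.
D↔Q: latent back-door arc(s) into D.
size 0: {}; under {} D still reaches {E,Q} ∋ Q.
size 1: {S}, {Y}; under {S} D still reaches {E,Q} ∋ Q.
size 2: {S,Y}; under {S,Y} D still reaches {E,Q} ∋ Q.
D↔Q cannot be blocked by any observed set — no back-door set.

D→Q: no observed back-door set.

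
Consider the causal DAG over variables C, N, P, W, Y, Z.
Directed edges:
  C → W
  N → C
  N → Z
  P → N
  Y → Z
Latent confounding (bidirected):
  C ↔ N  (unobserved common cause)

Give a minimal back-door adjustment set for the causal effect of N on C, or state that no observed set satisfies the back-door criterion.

desc(N)\{N}={C,W,Z}; candidates ⊆ {P,Y}.
N↔C: latent back-door arc(s) into N.
size 0: {}; under {} N still reaches {C,P,W} ∋ C.
size 1: {P}, {Y}; under {P} N still reaches {C,W} ∋ C.
size 2: {P,Y}; under {P,Y} N still reaches {C,W} ∋ C.
N↔C cannot be blocked by any observed set — no back-door set.

N→C: no observed back-door set.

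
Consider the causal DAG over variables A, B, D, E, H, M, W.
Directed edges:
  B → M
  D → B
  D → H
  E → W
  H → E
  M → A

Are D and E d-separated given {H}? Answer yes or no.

Bayes-Ball from D | {H} reaches {A,B,M}.
E ∉ reach(D|{H}) ⇒ D ⊥ E | {H}.

Yes — D ⊥ E | {H}.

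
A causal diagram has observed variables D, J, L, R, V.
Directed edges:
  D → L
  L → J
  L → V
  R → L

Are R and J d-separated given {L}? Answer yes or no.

Yes — R ⊥ J | {L}.

Bayes-Ball from R | {L} reaches {D}.
J ∉ reach(R|{L}) ⇒ R ⊥ J | {L}.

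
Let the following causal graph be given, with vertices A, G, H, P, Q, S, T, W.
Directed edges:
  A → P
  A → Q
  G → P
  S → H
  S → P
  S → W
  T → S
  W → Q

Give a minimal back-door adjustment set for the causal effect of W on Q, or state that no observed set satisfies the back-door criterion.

W→Q: minimal back-door set ∅.

desc(W)\{W}={Q}; candidates ⊆ {A,G,H,P,S,T}.
∅: W⊥Q given ∅ in G with W→· removed — back-door holds.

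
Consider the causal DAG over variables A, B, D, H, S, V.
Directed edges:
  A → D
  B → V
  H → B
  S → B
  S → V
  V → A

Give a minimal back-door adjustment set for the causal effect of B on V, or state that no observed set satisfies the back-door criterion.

desc(B)\{B}={A,D,V}; candidates ⊆ {H,S}.
size 0: {}; under {} B still reaches {A,D,H,S,V} ∋ V.
{S}: B⊥V given {S} in G with B→· removed — back-door holds.

B→V: minimal back-door set {S}.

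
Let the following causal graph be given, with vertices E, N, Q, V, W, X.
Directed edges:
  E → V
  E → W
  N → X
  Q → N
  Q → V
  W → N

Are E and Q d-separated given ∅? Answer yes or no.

Bayes-Ball from E | ∅ reaches {N,V,W,X}.
Q ∉ reach(E|∅) ⇒ E ⊥ Q | ∅.

Yes — E ⊥ Q | ∅.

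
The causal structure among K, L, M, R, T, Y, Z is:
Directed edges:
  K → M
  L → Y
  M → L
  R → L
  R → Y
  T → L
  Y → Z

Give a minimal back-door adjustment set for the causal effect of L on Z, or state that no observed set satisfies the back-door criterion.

desc(L)\{L}={Y,Z}; candidates ⊆ {K,M,R,T}.
size 0: {}; under {} L still reaches {K,M,R,T,Y,Z} ∋ Z.
{R}: L⊥Z given {R} in G with L→· removed — back-door holds.

L→Z: minimal back-door set {R}.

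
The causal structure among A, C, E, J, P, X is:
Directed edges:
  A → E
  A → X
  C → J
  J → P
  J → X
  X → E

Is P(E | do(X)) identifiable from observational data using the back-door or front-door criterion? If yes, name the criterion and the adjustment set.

desc(X)\{X}={E}; candidates ⊆ {A,C,J,P}.
size 0: {}; under {} X still reaches {A,C,E,J,P} ∋ E.
{A}: X⊥E given {A} in G with X→· removed — back-door holds.
P(E|do(X)) = Σ_{A} P(E|X,A)·P(A).

P(E|do(X)): backdoor, adjust for {A}.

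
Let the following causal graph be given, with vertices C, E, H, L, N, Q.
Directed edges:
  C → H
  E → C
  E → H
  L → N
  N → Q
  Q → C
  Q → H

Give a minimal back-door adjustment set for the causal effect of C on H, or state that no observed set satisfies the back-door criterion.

desc(C)\{C}={H}; candidates ⊆ {E,L,N,Q}.
size 0: {}; under {} C still reaches {E,H,L,N,Q} ∋ H.
size 1: {E}, {L}, {N} …(+1); under {E} C still reaches {H,L,N,Q} ∋ H.
{E,Q}: C⊥H given {E,Q} in G with C→· removed — back-door holds.

C→H: minimal back-door set {E, Q}.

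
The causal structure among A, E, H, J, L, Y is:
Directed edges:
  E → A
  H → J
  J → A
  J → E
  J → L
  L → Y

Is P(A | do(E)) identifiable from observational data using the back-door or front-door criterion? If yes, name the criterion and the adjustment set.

P(A|do(E)): backdoor, adjust for {J}.

desc(E)\{E}={A}; candidates ⊆ {H,J,L,Y}.
size 0: {}; under {} E still reaches {A,H,J,L,Y} ∋ A.
{J}: E⊥A given {J} in G with E→· removed — back-door holds.
P(A|do(E)) = Σ_{J} P(A|E,J)·P(J).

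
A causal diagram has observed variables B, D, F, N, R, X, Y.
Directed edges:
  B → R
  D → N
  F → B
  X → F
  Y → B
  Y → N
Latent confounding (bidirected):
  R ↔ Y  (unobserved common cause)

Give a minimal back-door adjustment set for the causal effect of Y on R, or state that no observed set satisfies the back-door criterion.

desc(Y)\{Y}={B,N,R}; candidates ⊆ {D,F,X}.
Y↔R: latent back-door arc(s) into Y.
size 0: {}; under {} Y still reaches {R} ∋ R.
size 1: {D}, {F}, {X}; under {D} Y still reaches {R} ∋ R.
size 2: {D,F}, {D,X}, {F,X}; under {D,F} Y still reaches {R} ∋ R.
Y↔R cannot be blocked by any observed set — no back-door set.

Y→R: no observed back-door set.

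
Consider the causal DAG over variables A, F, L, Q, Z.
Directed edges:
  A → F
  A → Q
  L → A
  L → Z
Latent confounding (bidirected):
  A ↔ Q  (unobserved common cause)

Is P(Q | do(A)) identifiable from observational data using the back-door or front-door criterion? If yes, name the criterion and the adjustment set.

P(Q|do(A)): not identifiable (no BD/FD set).

desc(A)\{A}={F,Q}; candidates ⊆ {L,Z}.
A↔Q: latent back-door arc(s) into A.
size 0: {}; under {} A still reaches {L,Q,Z} ∋ Q.
size 1: {L}, {Z}; under {L} A still reaches {Q} ∋ Q.
size 2: {L,Z}; under {L,Z} A still reaches {Q} ∋ Q.
A↔Q cannot be blocked by any observed set — no back-door set.
No mediator lies on a directed A→…→Q path.
Neither criterion identifies P(Q|do(A)) in this graph.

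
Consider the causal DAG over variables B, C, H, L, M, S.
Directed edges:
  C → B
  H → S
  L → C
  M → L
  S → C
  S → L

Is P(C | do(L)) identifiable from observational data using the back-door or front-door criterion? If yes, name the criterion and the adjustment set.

desc(L)\{L}={B,C}; candidates ⊆ {H,M,S}.
size 0: {}; under {} L still reaches {B,C,H,M,S} ∋ C.
{S}: L⊥C given {S} in G with L→· removed — back-door holds.
P(C|do(L)) = Σ_{S} P(C|L,S)·P(S).

P(C|do(L)): backdoor, adjust for {S}.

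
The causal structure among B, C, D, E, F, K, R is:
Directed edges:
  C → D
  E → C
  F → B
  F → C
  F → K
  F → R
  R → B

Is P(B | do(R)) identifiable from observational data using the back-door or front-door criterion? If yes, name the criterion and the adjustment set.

desc(R)\{R}={B}; candidates ⊆ {C,D,E,F,K}.
size 0: {}; under {} R still reaches {B,C,D,F,K} ∋ B.
{F}: R⊥B given {F} in G with R→· removed — back-door holds.
P(B|do(R)) = Σ_{F} P(B|R,F)·P(F).

P(B|do(R)): backdoor, adjust for {F}.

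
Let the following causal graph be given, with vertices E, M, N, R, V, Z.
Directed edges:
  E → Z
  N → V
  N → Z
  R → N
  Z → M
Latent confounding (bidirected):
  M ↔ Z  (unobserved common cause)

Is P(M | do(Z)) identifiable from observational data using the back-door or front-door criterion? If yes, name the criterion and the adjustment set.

P(M|do(Z)): not identifiable (no BD/FD set).

desc(Z)\{Z}={M}; candidates ⊆ {E,N,R,V}.
Z↔M: latent back-door arc(s) into Z.
size 0: {}; under {} Z still reaches {E,M,N,R,V} ∋ M.
size 1: {E}, {N}, {R} …(+1); under {E} Z still reaches {M,N,R,V} ∋ M.
size 2: {E,N}, {E,R}, {E,V} …(+3); under {E,N} Z still reaches {M} ∋ M.
Z↔M cannot be blocked by any observed set — no back-door set.
No mediator lies on a directed Z→…→M path.
Neither criterion identifies P(M|do(Z)) in this graph.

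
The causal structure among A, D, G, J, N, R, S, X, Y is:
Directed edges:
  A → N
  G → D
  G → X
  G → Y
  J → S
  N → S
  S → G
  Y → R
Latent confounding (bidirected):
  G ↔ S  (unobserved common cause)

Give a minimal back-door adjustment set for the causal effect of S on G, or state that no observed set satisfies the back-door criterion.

desc(S)\{S}={D,G,R,X,Y}; candidates ⊆ {A,J,N}.
S↔G: latent back-door arc(s) into S.
size 0: {}; under {} S still reaches {A,D,G,J,N,R,X,Y} ∋ G.
size 1: {A}, {J}, {N}; under {A} S still reaches {D,G,J,N,R,X,Y} ∋ G.
size 2: {A,J}, {A,N}, {J,N}; under {A,J} S still reaches {D,G,N,R,X,Y} ∋ G.
S↔G cannot be blocked by any observed set — no back-door set.

S→G: no observed back-door set.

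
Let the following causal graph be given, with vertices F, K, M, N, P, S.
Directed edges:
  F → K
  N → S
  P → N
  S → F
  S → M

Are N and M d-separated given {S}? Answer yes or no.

Bayes-Ball from N | {S} reaches {P}.
M ∉ reach(N|{S}) ⇒ N ⊥ M | {S}.

Yes — N ⊥ M | {S}.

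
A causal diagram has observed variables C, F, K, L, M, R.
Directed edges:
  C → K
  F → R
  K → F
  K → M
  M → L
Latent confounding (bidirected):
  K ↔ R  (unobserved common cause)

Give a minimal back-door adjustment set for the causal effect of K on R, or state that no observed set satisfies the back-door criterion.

K→R: no observed back-door set.

desc(K)\{K}={F,L,M,R}; candidates ⊆ {C}.
K↔R: latent back-door arc(s) into K.
size 0: {}; under {} K still reaches {C,R} ∋ R.
size 1: {C}; under {C} K still reaches {R} ∋ R.
K↔R cannot be blocked by any observed set — no back-door set.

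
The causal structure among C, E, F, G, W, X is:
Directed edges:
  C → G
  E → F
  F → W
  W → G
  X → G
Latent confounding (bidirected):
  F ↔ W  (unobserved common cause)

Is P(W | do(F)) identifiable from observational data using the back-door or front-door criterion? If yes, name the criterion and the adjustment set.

P(W|do(F)): not identifiable (no BD/FD set).

desc(F)\{F}={G,W}; candidates ⊆ {C,E,X}.
F↔W: latent back-door arc(s) into F.
size 0: {}; under {} F still reaches {E,G,W} ∋ W.
size 1: {C}, {E}, {X}; under {C} F still reaches {E,G,W} ∋ W.
size 2: {C,E}, {C,X}, {E,X}; under {C,E} F still reaches {G,W} ∋ W.
F↔W cannot be blocked by any observed set — no back-door set.
No mediator lies on a directed F→…→W path.
Neither criterion identifies P(W|do(F)) in this graph.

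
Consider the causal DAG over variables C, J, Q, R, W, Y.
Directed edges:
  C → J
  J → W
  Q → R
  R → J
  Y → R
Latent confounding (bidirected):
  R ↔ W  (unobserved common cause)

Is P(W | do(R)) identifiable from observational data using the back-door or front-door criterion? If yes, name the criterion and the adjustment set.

P(W|do(R)): frontdoor, adjust for {J}.

desc(R)\{R}={J,W}; candidates ⊆ {C,Q,Y}.
R↔W: latent back-door arc(s) into R.
size 0: {}; under {} R still reaches {Q,W,Y} ∋ W.
size 1: {C}, {Q}, {Y}; under {C} R still reaches {Q,W,Y} ∋ W.
size 2: {C,Q}, {C,Y}, {Q,Y}; under {C,Q} R still reaches {W,Y} ∋ W.
R↔W cannot be blocked by any observed set — no back-door set.
{J}: (i) intercepts every directed R→W path; (ii) no back-door R→{J}; (iii) {R} blocks every back-door {J}→W. Front-door holds.
P(W|do(R)) = Σ_{J} P(J|R) Σ_{R'} P(W|J,R')P(R').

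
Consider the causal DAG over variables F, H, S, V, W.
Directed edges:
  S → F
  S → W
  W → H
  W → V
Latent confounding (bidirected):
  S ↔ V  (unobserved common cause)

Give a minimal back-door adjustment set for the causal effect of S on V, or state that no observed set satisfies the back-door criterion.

S→V: no observed back-door set.

desc(S)\{S}={F,H,V,W}; candidates ⊆ {—}.
S↔V: latent back-door arc(s) into S.
size 0: {}; under {} S still reaches {V} ∋ V.
S↔V cannot be blocked by any observed set — no back-door set.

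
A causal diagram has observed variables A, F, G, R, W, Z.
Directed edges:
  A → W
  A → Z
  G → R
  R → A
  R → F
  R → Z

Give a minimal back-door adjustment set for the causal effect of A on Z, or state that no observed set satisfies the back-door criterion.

A→Z: minimal back-door set {R}.

desc(A)\{A}={W,Z}; candidates ⊆ {F,G,R}.
size 0: {}; under {} A still reaches {F,G,R,Z} ∋ Z.
{R}: A⊥Z given {R} in G with A→· removed — back-door holds.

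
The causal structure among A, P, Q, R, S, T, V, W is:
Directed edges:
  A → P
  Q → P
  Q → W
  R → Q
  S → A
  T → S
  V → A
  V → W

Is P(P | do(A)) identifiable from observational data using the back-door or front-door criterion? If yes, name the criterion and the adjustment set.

desc(A)\{A}={P}; candidates ⊆ {Q,R,S,T,V,W}.
∅: A⊥P given ∅ in G with A→· removed — back-door holds.
P(P|do(A)) = P(P|A) — no adjustment needed.

P(P|do(A)): backdoor, adjust for ∅.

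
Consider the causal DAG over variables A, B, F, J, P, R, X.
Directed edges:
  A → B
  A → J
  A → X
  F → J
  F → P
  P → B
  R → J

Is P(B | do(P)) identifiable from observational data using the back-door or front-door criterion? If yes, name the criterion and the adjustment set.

desc(P)\{P}={B}; candidates ⊆ {A,F,J,R,X}.
∅: P⊥B given ∅ in G with P→· removed — back-door holds.
P(B|do(P)) = P(B|P) — no adjustment needed.

P(B|do(P)): backdoor, adjust for ∅.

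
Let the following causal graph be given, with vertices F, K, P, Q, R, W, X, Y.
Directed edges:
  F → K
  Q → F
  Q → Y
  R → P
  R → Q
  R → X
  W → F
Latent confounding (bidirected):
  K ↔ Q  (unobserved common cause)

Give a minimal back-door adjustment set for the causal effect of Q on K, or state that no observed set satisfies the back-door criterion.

desc(Q)\{Q}={F,K,Y}; candidates ⊆ {P,R,W,X}.
Q↔K: latent back-door arc(s) into Q.
size 0: {}; under {} Q still reaches {K,P,R,X} ∋ K.
size 1: {P}, {R}, {W} …(+1); under {P} Q still reaches {K,R,X} ∋ K.
size 2: {P,R}, {P,W}, {P,X} …(+3); under {P,R} Q still reaches {K} ∋ K.
Q↔K cannot be blocked by any observed set — no back-door set.

Q→K: no observed back-door set.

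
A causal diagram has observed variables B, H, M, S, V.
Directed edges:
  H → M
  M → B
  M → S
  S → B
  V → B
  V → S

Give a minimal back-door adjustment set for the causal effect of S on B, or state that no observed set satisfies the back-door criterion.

desc(S)\{S}={B}; candidates ⊆ {H,M,V}.
size 0: {}; under {} S still reaches {B,H,M,V} ∋ B.
size 1: {H}, {M}, {V}; under {H} S still reaches {B,M,V} ∋ B.
{M,V}: S⊥B given {M,V} in G with S→· removed — back-door holds.

S→B: minimal back-door set {M, V}.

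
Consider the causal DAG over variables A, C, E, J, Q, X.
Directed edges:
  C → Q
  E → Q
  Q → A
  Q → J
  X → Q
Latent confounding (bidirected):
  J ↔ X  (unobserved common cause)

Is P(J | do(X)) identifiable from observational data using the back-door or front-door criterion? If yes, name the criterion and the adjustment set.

P(J|do(X)): frontdoor, adjust for {Q}.

desc(X)\{X}={A,J,Q}; candidates ⊆ {C,E}.
X↔J: latent back-door arc(s) into X.
size 0: {}; under {} X still reaches {J} ∋ J.
size 1: {C}, {E}; under {C} X still reaches {J} ∋ J.
size 2: {C,E}; under {C,E} X still reaches {J} ∋ J.
X↔J cannot be blocked by any observed set — no back-door set.
{Q}: (i) intercepts every directed X→J path; (ii) no back-door X→{Q}; (iii) {X} blocks every back-door {Q}→J. Front-door holds.
P(J|do(X)) = Σ_{Q} P(Q|X) Σ_{X'} P(J|Q,X')P(X').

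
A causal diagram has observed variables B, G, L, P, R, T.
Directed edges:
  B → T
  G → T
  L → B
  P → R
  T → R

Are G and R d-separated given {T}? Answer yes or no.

Yes — G ⊥ R | {T}.

Bayes-Ball from G | {T} reaches {B,L}.
R ∉ reach(G|{T}) ⇒ G ⊥ R | {T}.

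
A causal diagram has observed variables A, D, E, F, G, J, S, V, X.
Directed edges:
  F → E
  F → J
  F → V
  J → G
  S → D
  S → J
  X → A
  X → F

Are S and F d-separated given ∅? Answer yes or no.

Yes — S ⊥ F | ∅.

Bayes-Ball from S | ∅ reaches {D,G,J}.
F ∉ reach(S|∅) ⇒ S ⊥ F | ∅.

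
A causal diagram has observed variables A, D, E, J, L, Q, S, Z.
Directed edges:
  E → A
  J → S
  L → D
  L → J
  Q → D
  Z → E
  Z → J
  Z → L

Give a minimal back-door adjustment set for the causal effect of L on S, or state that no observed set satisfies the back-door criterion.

L→S: minimal back-door set {Z}.

desc(L)\{L}={D,J,S}; candidates ⊆ {A,E,Q,Z}.
size 0: {}; under {} L still reaches {A,E,J,S,Z} ∋ S.
{Z}: L⊥S given {Z} in G with L→· removed — back-door holds.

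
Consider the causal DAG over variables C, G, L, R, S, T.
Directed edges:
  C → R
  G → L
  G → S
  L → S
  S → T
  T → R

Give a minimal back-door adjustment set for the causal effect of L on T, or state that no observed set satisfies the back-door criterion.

L→T: minimal back-door set {G}.

desc(L)\{L}={R,S,T}; candidates ⊆ {C,G}.
size 0: {}; under {} L still reaches {G,R,S,T} ∋ T.
{G}: L⊥T given {G} in G with L→· removed — back-door holds.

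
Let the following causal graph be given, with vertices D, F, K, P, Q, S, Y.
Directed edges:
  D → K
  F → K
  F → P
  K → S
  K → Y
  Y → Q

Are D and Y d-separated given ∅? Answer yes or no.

Bayes-Ball from D | ∅ reaches {K,Q,S,Y}.
Y ∈ reach(D|∅) ⇒ D ⊥̸ Y | ∅.

No — D and Y are d-connected given ∅.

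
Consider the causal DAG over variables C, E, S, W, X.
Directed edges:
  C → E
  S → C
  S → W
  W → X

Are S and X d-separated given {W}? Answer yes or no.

Bayes-Ball from S | {W} reaches {C,E}.
X ∉ reach(S|{W}) ⇒ S ⊥ X | {W}.

Yes — S ⊥ X | {W}.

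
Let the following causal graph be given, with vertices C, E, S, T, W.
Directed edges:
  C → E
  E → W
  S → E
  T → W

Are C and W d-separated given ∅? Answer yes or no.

Bayes-Ball from C | ∅ reaches {E,W}.
W ∈ reach(C|∅) ⇒ C ⊥̸ W | ∅.

No — C and W are d-connected given ∅.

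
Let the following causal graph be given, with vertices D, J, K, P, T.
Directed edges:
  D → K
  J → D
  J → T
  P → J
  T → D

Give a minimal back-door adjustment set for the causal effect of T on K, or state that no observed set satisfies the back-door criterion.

T→K: minimal back-door set {J}.

desc(T)\{T}={D,K}; candidates ⊆ {J,P}.
size 0: {}; under {} T still reaches {D,J,K,P} ∋ K.
{J}: T⊥K given {J} in G with T→· removed — back-door holds.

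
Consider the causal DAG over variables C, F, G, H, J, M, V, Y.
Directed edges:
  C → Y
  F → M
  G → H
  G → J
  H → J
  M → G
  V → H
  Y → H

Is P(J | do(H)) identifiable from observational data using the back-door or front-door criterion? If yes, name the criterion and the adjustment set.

P(J|do(H)): backdoor, adjust for {G}.

desc(H)\{H}={J}; candidates ⊆ {C,F,G,M,V,Y}.
size 0: {}; under {} H still reaches {C,F,G,J,M,V,Y} ∋ J.
{G}: H⊥J given {G} in G with H→· removed — back-door holds.
P(J|do(H)) = Σ_{G} P(J|H,G)·P(G).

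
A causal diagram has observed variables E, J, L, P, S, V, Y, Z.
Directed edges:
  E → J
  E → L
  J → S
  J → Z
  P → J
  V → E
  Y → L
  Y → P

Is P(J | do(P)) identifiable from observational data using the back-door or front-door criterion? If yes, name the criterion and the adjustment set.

desc(P)\{P}={J,S,Z}; candidates ⊆ {E,L,V,Y}.
∅: P⊥J given ∅ in G with P→· removed — back-door holds.
P(J|do(P)) = P(J|P) — no adjustment needed.

P(J|do(P)): backdoor, adjust for ∅.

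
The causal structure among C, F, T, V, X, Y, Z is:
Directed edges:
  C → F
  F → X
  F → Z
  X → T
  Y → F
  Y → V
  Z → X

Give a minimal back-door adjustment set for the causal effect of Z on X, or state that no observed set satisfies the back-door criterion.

Z→X: minimal back-door set {F}.

desc(Z)\{Z}={T,X}; candidates ⊆ {C,F,V,Y}.
size 0: {}; under {} Z still reaches {C,F,T,V,X,Y} ∋ X.
{F}: Z⊥X given {F} in G with Z→· removed — back-door holds.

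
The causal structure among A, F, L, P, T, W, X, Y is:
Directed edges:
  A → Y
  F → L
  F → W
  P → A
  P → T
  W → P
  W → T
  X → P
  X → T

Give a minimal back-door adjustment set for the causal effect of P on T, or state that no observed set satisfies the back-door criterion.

desc(P)\{P}={A,T,Y}; candidates ⊆ {F,L,W,X}.
size 0: {}; under {} P still reaches {F,L,T,W,X} ∋ T.
size 1: {F}, {L}, {W} …(+1); under {F} P still reaches {T,W,X} ∋ T.
{W,X}: P⊥T given {W,X} in G with P→· removed — back-door holds.

P→T: minimal back-door set {W, X}.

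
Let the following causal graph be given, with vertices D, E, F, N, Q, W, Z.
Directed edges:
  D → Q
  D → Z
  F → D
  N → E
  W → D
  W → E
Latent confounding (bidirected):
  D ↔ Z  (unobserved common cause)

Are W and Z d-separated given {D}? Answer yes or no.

No — W and Z are d-connected given {D}.

Bayes-Ball from W | {D} reaches {E,F,Z}.
Z ∈ reach(W|{D}) ⇒ W ⊥̸ Z | {D}.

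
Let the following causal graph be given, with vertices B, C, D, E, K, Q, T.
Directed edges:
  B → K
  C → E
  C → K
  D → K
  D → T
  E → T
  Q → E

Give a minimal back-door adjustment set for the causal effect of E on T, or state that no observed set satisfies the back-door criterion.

desc(E)\{E}={T}; candidates ⊆ {B,C,D,K,Q}.
∅: E⊥T given ∅ in G with E→· removed — back-door holds.

E→T: minimal back-door set ∅.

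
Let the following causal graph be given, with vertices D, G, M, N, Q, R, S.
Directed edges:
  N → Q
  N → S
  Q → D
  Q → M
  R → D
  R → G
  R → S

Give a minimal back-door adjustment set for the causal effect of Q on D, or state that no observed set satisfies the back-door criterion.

Q→D: minimal back-door set ∅.

desc(Q)\{Q}={D,M}; candidates ⊆ {G,N,R,S}.
∅: Q⊥D given ∅ in G with Q→· removed — back-door holds.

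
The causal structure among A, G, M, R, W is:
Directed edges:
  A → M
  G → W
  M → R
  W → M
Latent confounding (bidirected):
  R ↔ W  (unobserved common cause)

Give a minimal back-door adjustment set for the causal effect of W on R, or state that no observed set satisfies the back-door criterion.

desc(W)\{W}={M,R}; candidates ⊆ {A,G}.
W↔R: latent back-door arc(s) into W.
size 0: {}; under {} W still reaches {G,R} ∋ R.
size 1: {A}, {G}; under {A} W still reaches {G,R} ∋ R.
size 2: {A,G}; under {A,G} W still reaches {R} ∋ R.
W↔R cannot be blocked by any observed set — no back-door set.

W→R: no observed back-door set.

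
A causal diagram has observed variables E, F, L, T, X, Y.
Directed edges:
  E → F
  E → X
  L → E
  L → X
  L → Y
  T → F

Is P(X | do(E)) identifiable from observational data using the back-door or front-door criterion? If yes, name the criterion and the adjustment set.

desc(E)\{E}={F,X}; candidates ⊆ {L,T,Y}.
size 0: {}; under {} E still reaches {L,X,Y} ∋ X.
{L}: E⊥X given {L} in G with E→· removed — back-door holds.
P(X|do(E)) = Σ_{L} P(X|E,L)·P(L).

P(X|do(E)): backdoor, adjust for {L}.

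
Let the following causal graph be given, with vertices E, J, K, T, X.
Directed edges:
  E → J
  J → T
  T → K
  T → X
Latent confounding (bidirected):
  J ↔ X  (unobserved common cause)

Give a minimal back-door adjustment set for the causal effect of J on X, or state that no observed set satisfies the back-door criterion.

J→X: no observed back-door set.

desc(J)\{J}={K,T,X}; candidates ⊆ {E}.
J↔X: latent back-door arc(s) into J.
size 0: {}; under {} J still reaches {E,X} ∋ X.
size 1: {E}; under {E} J still reaches {X} ∋ X.
J↔X cannot be blocked by any observed set — no back-door set.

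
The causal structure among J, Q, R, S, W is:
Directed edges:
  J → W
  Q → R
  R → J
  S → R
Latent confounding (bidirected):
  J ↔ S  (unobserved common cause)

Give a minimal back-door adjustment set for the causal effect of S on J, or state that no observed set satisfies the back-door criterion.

S→J: no observed back-door set.

desc(S)\{S}={J,R,W}; candidates ⊆ {Q}.
S↔J: latent back-door arc(s) into S.
size 0: {}; under {} S still reaches {J,W} ∋ J.
size 1: {Q}; under {Q} S still reaches {J,W} ∋ J.
S↔J cannot be blocked by any observed set — no back-door set.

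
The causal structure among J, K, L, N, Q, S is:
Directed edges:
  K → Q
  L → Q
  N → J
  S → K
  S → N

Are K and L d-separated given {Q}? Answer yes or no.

Bayes-Ball from K | {Q} reaches {J,L,N,S}.
L ∈ reach(K|{Q}) ⇒ K ⊥̸ L | {Q}.

No — K and L are d-connected given {Q}.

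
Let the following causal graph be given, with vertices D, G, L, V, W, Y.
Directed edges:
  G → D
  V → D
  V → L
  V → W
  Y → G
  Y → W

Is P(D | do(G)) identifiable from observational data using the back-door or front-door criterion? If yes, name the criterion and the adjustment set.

P(D|do(G)): backdoor, adjust for ∅.

desc(G)\{G}={D}; candidates ⊆ {L,V,W,Y}.
∅: G⊥D given ∅ in G with G→· removed — back-door holds.
P(D|do(G)) = P(D|G) — no adjustment needed.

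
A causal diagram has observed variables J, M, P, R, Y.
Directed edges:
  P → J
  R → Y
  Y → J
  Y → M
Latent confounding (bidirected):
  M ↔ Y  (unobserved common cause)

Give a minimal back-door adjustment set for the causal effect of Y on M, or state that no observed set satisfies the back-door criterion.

Y→M: no observed back-door set.

desc(Y)\{Y}={J,M}; candidates ⊆ {P,R}.
Y↔M: latent back-door arc(s) into Y.
size 0: {}; under {} Y still reaches {M,R} ∋ M.
size 1: {P}, {R}; under {P} Y still reaches {M,R} ∋ M.
size 2: {P,R}; under {P,R} Y still reaches {M} ∋ M.
Y↔M cannot be blocked by any observed set — no back-door set.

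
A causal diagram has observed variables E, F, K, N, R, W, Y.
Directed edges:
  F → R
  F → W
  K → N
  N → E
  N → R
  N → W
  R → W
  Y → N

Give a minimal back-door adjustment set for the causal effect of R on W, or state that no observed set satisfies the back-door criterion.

desc(R)\{R}={W}; candidates ⊆ {E,F,K,N,Y}.
size 0: {}; under {} R still reaches {E,F,K,N,W,Y} ∋ W.
size 1: {E}, {F}, {K} …(+2); under {E} R still reaches {F,K,N,W,Y} ∋ W.
{F,N}: R⊥W given {F,N} in G with R→· removed — back-door holds.

R→W: minimal back-door set {F, N}.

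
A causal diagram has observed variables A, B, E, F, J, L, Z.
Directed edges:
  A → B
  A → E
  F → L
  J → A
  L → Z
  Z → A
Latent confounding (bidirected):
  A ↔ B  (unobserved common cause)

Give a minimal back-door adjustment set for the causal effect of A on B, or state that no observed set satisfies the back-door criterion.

desc(A)\{A}={B,E}; candidates ⊆ {F,J,L,Z}.
A↔B: latent back-door arc(s) into A.
size 0: {}; under {} A still reaches {B,F,J,L,Z} ∋ B.
size 1: {F}, {J}, {L} …(+1); under {F} A still reaches {B,J,L,Z} ∋ B.
size 2: {F,J}, {F,L}, {F,Z} …(+3); under {F,J} A still reaches {B,L,Z} ∋ B.
A↔B cannot be blocked by any observed set — no back-door set.

A→B: no observed back-door set.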